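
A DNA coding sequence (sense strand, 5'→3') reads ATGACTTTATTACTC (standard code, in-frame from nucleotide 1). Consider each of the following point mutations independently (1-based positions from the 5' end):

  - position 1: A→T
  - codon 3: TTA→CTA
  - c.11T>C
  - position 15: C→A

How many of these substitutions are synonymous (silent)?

2

Codon 1: ATG (Met) → TTG (Leu) — missense.
Codon 3: TTA (Leu) → CTA (Leu) — synonymous.
Codon 4: TTA (Leu) → TCA (Ser) — missense.
Codon 5: CTC (Leu) → CTA (Leu) — synonymous.
Synonymous: 2 of 4.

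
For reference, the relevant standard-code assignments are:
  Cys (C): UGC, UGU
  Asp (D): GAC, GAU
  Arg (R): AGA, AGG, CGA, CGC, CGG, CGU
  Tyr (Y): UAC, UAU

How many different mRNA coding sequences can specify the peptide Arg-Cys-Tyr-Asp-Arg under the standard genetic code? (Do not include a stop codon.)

288

Arg: 6 codons.
Cys: 2 codons.
Tyr: 2 codons.
Asp: 2 codons.
Arg: 6 codons.
6 × 2 × 2 × 2 × 6 = 288.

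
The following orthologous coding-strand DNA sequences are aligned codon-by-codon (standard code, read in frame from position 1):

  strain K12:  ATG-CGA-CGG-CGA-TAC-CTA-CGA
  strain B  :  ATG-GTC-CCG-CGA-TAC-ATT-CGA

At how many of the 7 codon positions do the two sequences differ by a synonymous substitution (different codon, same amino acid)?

Codon 1: ATG Met / ATG Met — identical.
Codon 2: CGA Arg / GTC Val — nonsynonymous.
Codon 3: CGG Arg / CCG Pro — nonsynonymous.
Codon 4: CGA Arg / CGA Arg — identical.
Codon 5: TAC Tyr / TAC Tyr — identical.
Codon 6: CTA Leu / ATT Ile — nonsynonymous.
Codon 7: CGA Arg / CGA Arg — identical.
Synonymous differences: 0.

0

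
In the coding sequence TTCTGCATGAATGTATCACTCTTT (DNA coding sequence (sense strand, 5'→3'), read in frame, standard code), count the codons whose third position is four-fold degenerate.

Codon 1 TTC (Phe): third position 2-fold.
Codon 2 TGC (Cys): third position 2-fold.
Codon 3 ATG (Met): third position 1-fold.
Codon 4 AAT (Asn): third position 2-fold.
Codon 5 GTA (Val): third position 4-fold.
Codon 6 TCA (Ser): third position 4-fold.
Codon 7 CTC (Leu): third position 4-fold.
Codon 8 TTT (Phe): third position 2-fold.
Four-fold degenerate third positions: 3.

3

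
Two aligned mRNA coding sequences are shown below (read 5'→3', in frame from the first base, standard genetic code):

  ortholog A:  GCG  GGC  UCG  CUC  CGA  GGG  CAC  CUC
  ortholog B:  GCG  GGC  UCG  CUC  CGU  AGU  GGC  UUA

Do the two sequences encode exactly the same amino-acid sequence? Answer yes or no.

Codon 1: GCG Ala / GCG Ala — identical.
Codon 2: GGC Gly / GGC Gly — identical.
Codon 3: UCG Ser / UCG Ser — identical.
Codon 4: CUC Leu / CUC Leu — identical.
Codon 5: CGA Arg / CGU Arg — synonymous.
Codon 6: GGG Gly / AGU Ser — nonsynonymous.
Codon 7: CAC His / GGC Gly — nonsynonymous.
Codon 8: CUC Leu / UUA Leu — synonymous.
Nonsynonymous differences: 2 → different protein.

no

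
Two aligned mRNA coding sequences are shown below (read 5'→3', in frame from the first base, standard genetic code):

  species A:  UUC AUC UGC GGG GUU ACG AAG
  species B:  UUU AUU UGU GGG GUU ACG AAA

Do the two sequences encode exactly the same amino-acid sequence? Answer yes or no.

Codon 1: UUC Phe / UUU Phe — synonymous.
Codon 2: AUC Ile / AUU Ile — synonymous.
Codon 3: UGC Cys / UGU Cys — synonymous.
Codon 4: GGG Gly / GGG Gly — identical.
Codon 5: GUU Val / GUU Val — identical.
Codon 6: ACG Thr / ACG Thr — identical.
Codon 7: AAG Lys / AAA Lys — synonymous.
Nonsynonymous differences: 0 → same protein.

yes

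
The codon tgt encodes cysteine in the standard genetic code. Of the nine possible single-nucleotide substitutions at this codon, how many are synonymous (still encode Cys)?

1

Position 1: none → 0 synonymous.
Position 2: none → 0 synonymous.
Position 3: TGC → 1 synonymous.
Total: 0 + 0 + 1 = 1.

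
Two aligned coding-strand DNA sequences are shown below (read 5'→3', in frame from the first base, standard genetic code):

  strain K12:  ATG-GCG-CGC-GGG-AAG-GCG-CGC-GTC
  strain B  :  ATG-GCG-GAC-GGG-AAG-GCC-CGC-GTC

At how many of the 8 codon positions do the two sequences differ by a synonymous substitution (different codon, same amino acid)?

1

Codon 1: ATG Met / ATG Met — identical.
Codon 2: GCG Ala / GCG Ala — identical.
Codon 3: CGC Arg / GAC Asp — nonsynonymous.
Codon 4: GGG Gly / GGG Gly — identical.
Codon 5: AAG Lys / AAG Lys — identical.
Codon 6: GCG Ala / GCC Ala — synonymous.
Codon 7: CGC Arg / CGC Arg — identical.
Codon 8: GTC Val / GTC Val — identical.
Synonymous differences: 1.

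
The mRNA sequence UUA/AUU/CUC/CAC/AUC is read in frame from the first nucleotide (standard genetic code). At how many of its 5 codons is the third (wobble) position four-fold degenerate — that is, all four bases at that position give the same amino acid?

Codon 1 UUA (Leu): third position 2-fold.
Codon 2 AUU (Ile): third position 3-fold.
Codon 3 CUC (Leu): third position 4-fold.
Codon 4 CAC (His): third position 2-fold.
Codon 5 AUC (Ile): third position 3-fold.
Four-fold degenerate third positions: 1.

1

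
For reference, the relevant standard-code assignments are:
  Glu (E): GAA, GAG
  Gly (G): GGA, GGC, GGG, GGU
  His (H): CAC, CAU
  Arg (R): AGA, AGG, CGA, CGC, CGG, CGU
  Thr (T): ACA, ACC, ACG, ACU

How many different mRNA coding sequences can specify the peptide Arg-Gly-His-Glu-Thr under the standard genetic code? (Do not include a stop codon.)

Arg: 6 codons.
Gly: 4 codons.
His: 2 codons.
Glu: 2 codons.
Thr: 4 codons.
6 × 4 × 2 × 2 × 4 = 384.

384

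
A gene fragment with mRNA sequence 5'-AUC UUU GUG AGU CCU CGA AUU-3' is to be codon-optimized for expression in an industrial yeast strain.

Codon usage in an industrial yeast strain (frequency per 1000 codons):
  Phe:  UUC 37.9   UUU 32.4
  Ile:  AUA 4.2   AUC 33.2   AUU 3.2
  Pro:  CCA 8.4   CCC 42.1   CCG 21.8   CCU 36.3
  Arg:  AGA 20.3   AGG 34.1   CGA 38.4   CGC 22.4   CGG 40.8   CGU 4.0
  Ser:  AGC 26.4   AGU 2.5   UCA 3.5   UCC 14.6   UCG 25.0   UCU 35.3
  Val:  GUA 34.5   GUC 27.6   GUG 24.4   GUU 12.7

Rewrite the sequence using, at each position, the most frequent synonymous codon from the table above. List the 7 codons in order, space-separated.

Codon 1 (Ile): best is AUC at 33.2.
Codon 2 (Phe): best is UUC at 37.9.
Codon 3 (Val): best is GUA at 34.5.
Codon 4 (Ser): best is UCU at 35.3.
Codon 5 (Pro): best is CCC at 42.1.
Codon 6 (Arg): best is CGG at 40.8.
Codon 7 (Ile): best is AUC at 33.2.

AUC UUC GUA UCU CCC CGG AUC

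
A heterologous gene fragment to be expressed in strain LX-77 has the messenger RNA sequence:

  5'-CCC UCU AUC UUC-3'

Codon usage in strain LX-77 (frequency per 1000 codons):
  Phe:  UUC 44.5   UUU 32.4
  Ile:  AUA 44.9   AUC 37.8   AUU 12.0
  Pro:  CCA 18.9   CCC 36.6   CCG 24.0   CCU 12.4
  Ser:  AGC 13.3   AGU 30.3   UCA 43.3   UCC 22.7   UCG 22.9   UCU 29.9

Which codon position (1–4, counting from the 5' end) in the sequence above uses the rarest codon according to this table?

2

Codon 1 CCC (Pro): 36.6 per 1000.
Codon 2 UCU (Ser): 29.9 per 1000.
Codon 3 AUC (Ile): 37.8 per 1000.
Codon 4 UUC (Phe): 44.5 per 1000.
Lowest frequency is 29.9 at codon 2.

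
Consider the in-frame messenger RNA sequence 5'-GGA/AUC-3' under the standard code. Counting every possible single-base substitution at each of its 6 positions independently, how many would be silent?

5

Codon 1 (GGA, Gly): 3 synonymous substitutions.
Codon 2 (AUC, Ile): 2 synonymous substitutions.
Total: 3 + 2 = 5.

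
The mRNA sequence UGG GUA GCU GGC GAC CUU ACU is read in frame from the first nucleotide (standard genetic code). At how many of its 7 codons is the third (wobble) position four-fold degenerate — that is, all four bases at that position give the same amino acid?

5

Codon 1 UGG (Trp): third position 1-fold.
Codon 2 GUA (Val): third position 4-fold.
Codon 3 GCU (Ala): third position 4-fold.
Codon 4 GGC (Gly): third position 4-fold.
Codon 5 GAC (Asp): third position 2-fold.
Codon 6 CUU (Leu): third position 4-fold.
Codon 7 ACU (Thr): third position 4-fold.
Four-fold degenerate third positions: 5.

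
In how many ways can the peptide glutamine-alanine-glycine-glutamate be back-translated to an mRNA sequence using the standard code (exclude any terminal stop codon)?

64

Gln: 2 codons.
Ala: 4 codons.
Gly: 4 codons.
Glu: 2 codons.
2 × 4 × 4 × 2 = 64.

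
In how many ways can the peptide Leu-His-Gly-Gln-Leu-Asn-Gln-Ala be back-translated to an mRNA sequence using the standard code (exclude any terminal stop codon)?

Leu: 6 codons.
His: 2 codons.
Gly: 4 codons.
Gln: 2 codons.
Leu: 6 codons.
Asn: 2 codons.
Gln: 2 codons.
Ala: 4 codons.
6 × 2 × 4 × 2 × 6 × 2 × 2 × 4 = 9216.

9216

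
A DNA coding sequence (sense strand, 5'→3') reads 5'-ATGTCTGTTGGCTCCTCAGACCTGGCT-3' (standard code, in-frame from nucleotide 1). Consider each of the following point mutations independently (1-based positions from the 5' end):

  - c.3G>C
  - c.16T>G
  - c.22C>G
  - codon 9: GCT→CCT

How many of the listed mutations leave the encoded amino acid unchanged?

Codon 1: ATG (Met) → ATC (Ile) — missense.
Codon 6: TCA (Ser) → GCA (Ala) — missense.
Codon 8: CTG (Leu) → GTG (Val) — missense.
Codon 9: GCT (Ala) → CCT (Pro) — missense.
Synonymous: 0 of 4.

0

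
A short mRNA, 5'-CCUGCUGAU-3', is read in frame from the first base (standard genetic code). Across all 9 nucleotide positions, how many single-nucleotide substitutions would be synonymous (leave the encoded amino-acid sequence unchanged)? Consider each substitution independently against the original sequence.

7

Codon 1 (CCU, Pro): 3 synonymous substitutions.
Codon 2 (GCU, Ala): 3 synonymous substitutions.
Codon 3 (GAU, Asp): 1 synonymous substitution.
Total: 3 + 3 + 1 = 7.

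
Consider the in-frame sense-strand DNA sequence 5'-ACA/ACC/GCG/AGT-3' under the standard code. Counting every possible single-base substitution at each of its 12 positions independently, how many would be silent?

Codon 1 (ACA, Thr): 3 synonymous substitutions.
Codon 2 (ACC, Thr): 3 synonymous substitutions.
Codon 3 (GCG, Ala): 3 synonymous substitutions.
Codon 4 (AGT, Ser): 1 synonymous substitution.
Total: 3 + 3 + 3 + 1 = 10.

10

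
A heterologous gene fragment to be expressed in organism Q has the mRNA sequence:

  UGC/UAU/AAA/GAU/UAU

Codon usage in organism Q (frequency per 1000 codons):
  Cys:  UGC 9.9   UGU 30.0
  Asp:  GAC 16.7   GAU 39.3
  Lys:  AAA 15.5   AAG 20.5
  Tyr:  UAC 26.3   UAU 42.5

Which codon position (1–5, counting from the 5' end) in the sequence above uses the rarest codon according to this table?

1

Codon 1 UGC (Cys): 9.9 per 1000.
Codon 2 UAU (Tyr): 42.5 per 1000.
Codon 3 AAA (Lys): 15.5 per 1000.
Codon 4 GAU (Asp): 39.3 per 1000.
Codon 5 UAU (Tyr): 42.5 per 1000.
Lowest frequency is 9.9 at codon 1.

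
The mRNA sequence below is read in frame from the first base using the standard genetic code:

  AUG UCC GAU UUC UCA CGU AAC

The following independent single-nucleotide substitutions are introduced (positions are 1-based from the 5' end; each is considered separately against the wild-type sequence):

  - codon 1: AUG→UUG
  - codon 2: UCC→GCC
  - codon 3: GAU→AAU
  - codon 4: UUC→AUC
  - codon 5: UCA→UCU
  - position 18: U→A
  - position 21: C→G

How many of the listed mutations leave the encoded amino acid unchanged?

2

Codon 1: AUG (Met) → UUG (Leu) — missense.
Codon 2: UCC (Ser) → GCC (Ala) — missense.
Codon 3: GAU (Asp) → AAU (Asn) — missense.
Codon 4: UUC (Phe) → AUC (Ile) — missense.
Codon 5: UCA (Ser) → UCU (Ser) — synonymous.
Codon 6: CGU (Arg) → CGA (Arg) — synonymous.
Codon 7: AAC (Asn) → AAG (Lys) — missense.
Synonymous: 2 of 7.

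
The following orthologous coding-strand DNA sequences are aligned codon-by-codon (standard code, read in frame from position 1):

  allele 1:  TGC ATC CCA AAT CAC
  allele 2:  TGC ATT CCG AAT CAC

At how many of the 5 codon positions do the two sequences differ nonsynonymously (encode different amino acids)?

0

Codon 1: TGC Cys / TGC Cys — identical.
Codon 2: ATC Ile / ATT Ile — synonymous.
Codon 3: CCA Pro / CCG Pro — synonymous.
Codon 4: AAT Asn / AAT Asn — identical.
Codon 5: CAC His / CAC His — identical.
Nonsynonymous differences: 0.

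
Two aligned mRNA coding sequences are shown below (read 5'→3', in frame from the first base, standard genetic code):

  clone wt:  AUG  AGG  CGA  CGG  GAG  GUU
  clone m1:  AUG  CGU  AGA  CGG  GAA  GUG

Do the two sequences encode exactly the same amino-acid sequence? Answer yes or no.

yes

Codon 1: AUG Met / AUG Met — identical.
Codon 2: AGG Arg / CGU Arg — synonymous.
Codon 3: CGA Arg / AGA Arg — synonymous.
Codon 4: CGG Arg / CGG Arg — identical.
Codon 5: GAG Glu / GAA Glu — synonymous.
Codon 6: GUU Val / GUG Val — synonymous.
Nonsynonymous differences: 0 → same protein.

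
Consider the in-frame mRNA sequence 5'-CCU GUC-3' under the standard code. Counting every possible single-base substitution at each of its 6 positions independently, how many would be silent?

6

Codon 1 (CCU, Pro): 3 synonymous substitutions.
Codon 2 (GUC, Val): 3 synonymous substitutions.
Total: 3 + 3 = 6.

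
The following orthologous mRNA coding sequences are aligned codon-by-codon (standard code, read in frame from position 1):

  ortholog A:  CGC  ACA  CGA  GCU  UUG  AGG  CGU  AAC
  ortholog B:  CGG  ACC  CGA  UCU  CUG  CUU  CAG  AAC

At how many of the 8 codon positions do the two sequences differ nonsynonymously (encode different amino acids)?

Codon 1: CGC Arg / CGG Arg — synonymous.
Codon 2: ACA Thr / ACC Thr — synonymous.
Codon 3: CGA Arg / CGA Arg — identical.
Codon 4: GCU Ala / UCU Ser — nonsynonymous.
Codon 5: UUG Leu / CUG Leu — synonymous.
Codon 6: AGG Arg / CUU Leu — nonsynonymous.
Codon 7: CGU Arg / CAG Gln — nonsynonymous.
Codon 8: AAC Asn / AAC Asn — identical.
Nonsynonymous differences: 3.

3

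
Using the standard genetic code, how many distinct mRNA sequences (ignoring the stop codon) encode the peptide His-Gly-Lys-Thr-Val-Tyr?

512

His: 2 codons.
Gly: 4 codons.
Lys: 2 codons.
Thr: 4 codons.
Val: 4 codons.
Tyr: 2 codons.
2 × 4 × 2 × 4 × 4 × 2 = 512.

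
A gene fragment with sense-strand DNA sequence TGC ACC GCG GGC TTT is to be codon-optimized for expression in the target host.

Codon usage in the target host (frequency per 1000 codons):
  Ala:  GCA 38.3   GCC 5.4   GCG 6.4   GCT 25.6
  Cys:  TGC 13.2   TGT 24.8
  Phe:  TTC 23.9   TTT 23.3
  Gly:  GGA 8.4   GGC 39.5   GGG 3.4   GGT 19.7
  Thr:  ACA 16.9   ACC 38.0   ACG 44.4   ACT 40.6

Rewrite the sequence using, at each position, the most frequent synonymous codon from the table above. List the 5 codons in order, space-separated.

Codon 1 (Cys): best is TGT at 24.8.
Codon 2 (Thr): best is ACG at 44.4.
Codon 3 (Ala): best is GCA at 38.3.
Codon 4 (Gly): best is GGC at 39.5.
Codon 5 (Phe): best is TTC at 23.9.

TGT ACG GCA GGC TTC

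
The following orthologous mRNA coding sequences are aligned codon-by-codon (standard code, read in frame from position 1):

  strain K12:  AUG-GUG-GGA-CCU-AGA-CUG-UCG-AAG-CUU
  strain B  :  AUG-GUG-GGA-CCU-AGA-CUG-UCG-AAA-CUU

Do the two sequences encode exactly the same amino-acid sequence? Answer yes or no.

yes

Codon 1: AUG Met / AUG Met — identical.
Codon 2: GUG Val / GUG Val — identical.
Codon 3: GGA Gly / GGA Gly — identical.
Codon 4: CCU Pro / CCU Pro — identical.
Codon 5: AGA Arg / AGA Arg — identical.
Codon 6: CUG Leu / CUG Leu — identical.
Codon 7: UCG Ser / UCG Ser — identical.
Codon 8: AAG Lys / AAA Lys — synonymous.
Codon 9: CUU Leu / CUU Leu — identical.
Nonsynonymous differences: 0 → same protein.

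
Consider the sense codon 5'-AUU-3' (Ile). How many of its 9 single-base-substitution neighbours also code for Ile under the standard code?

Position 1: none → 0 synonymous.
Position 2: none → 0 synonymous.
Position 3: AUC, AUA → 2 synonymous.
Total: 0 + 0 + 2 = 2.

2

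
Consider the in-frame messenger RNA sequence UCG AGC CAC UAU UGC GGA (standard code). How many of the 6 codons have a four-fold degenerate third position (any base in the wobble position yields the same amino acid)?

Codon 1 UCG (Ser): third position 4-fold.
Codon 2 AGC (Ser): third position 2-fold.
Codon 3 CAC (His): third position 2-fold.
Codon 4 UAU (Tyr): third position 2-fold.
Codon 5 UGC (Cys): third position 2-fold.
Codon 6 GGA (Gly): third position 4-fold.
Four-fold degenerate third positions: 2.

2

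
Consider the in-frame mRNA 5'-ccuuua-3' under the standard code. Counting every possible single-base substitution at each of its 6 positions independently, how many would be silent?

Codon 1 (CCU, Pro): 3 synonymous substitutions.
Codon 2 (UUA, Leu): 2 synonymous substitutions.
Total: 3 + 2 = 5.

5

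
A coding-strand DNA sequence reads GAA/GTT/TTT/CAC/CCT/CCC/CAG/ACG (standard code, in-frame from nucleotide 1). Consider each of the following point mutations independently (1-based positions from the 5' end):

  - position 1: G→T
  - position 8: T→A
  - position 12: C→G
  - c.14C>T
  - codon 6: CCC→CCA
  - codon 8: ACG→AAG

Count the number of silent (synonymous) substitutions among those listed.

1

Codon 1: GAA (Glu) → TAA (Stop) — nonsense.
Codon 3: TTT (Phe) → TAT (Tyr) — missense.
Codon 4: CAC (His) → CAG (Gln) — missense.
Codon 5: CCT (Pro) → CTT (Leu) — missense.
Codon 6: CCC (Pro) → CCA (Pro) — synonymous.
Codon 8: ACG (Thr) → AAG (Lys) — missense.
Synonymous: 1 of 6.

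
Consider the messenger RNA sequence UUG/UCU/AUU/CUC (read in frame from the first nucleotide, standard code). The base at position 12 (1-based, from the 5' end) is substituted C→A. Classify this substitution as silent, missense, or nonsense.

silent

Position 12 falls in codon 4: CUC → Leu.
After the substitution the codon is CUA → Leu.
Both encode Leu, so the change is synonymous.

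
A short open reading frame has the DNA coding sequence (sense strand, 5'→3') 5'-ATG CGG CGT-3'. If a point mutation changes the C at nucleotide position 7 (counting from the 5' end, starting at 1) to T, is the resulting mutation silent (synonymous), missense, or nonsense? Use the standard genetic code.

Position 7 falls in codon 3: CGT → Arg.
After the substitution the codon is TGT → Cys.
Arg ≠ Cys, so this is a missense mutation.

missense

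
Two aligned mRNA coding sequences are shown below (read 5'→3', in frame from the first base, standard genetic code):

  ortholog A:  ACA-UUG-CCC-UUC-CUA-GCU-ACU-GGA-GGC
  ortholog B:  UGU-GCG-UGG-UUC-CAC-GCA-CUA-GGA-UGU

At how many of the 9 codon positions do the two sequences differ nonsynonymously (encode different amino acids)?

Codon 1: ACA Thr / UGU Cys — nonsynonymous.
Codon 2: UUG Leu / GCG Ala — nonsynonymous.
Codon 3: CCC Pro / UGG Trp — nonsynonymous.
Codon 4: UUC Phe / UUC Phe — identical.
Codon 5: CUA Leu / CAC His — nonsynonymous.
Codon 6: GCU Ala / GCA Ala — synonymous.
Codon 7: ACU Thr / CUA Leu — nonsynonymous.
Codon 8: GGA Gly / GGA Gly — identical.
Codon 9: GGC Gly / UGU Cys — nonsynonymous.
Nonsynonymous differences: 6.

6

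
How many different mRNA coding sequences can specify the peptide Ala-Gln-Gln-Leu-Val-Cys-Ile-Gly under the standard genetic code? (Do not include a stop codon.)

Ala: 4 codons.
Gln: 2 codons.
Gln: 2 codons.
Leu: 6 codons.
Val: 4 codons.
Cys: 2 codons.
Ile: 3 codons.
Gly: 4 codons.
4 × 2 × 2 × 6 × 4 × 2 × 3 × 4 = 9216.

9216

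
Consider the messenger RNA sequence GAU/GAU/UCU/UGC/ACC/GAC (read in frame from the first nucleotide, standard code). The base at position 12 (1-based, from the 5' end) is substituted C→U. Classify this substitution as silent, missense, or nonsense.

silent

Position 12 falls in codon 4: UGC → Cys.
After the substitution the codon is UGU → Cys.
Both encode Cys, so the change is synonymous.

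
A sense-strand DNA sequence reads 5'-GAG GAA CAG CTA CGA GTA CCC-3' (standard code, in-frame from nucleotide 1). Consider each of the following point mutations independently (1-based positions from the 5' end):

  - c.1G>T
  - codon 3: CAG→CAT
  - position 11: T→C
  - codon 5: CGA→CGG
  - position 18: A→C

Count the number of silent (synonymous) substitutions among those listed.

Codon 1: GAG (Glu) → TAG (Stop) — nonsense.
Codon 3: CAG (Gln) → CAT (His) — missense.
Codon 4: CTA (Leu) → CCA (Pro) — missense.
Codon 5: CGA (Arg) → CGG (Arg) — synonymous.
Codon 6: GTA (Val) → GTC (Val) — synonymous.
Synonymous: 2 of 5.

2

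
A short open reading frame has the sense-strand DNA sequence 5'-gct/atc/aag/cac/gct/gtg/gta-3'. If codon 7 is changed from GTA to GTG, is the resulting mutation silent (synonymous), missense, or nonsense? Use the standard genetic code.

Position 21 falls in codon 7: GTA → Val.
After the substitution the codon is GTG → Val.
Both encode Val, so the change is synonymous.

silent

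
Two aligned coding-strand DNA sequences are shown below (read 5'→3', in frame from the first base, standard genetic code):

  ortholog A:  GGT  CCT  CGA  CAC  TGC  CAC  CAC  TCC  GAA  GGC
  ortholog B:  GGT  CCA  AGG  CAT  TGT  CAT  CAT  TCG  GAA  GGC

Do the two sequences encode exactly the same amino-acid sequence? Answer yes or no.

yes

Codon 1: GGT Gly / GGT Gly — identical.
Codon 2: CCT Pro / CCA Pro — synonymous.
Codon 3: CGA Arg / AGG Arg — synonymous.
Codon 4: CAC His / CAT His — synonymous.
Codon 5: TGC Cys / TGT Cys — synonymous.
Codon 6: CAC His / CAT His — synonymous.
Codon 7: CAC His / CAT His — synonymous.
Codon 8: TCC Ser / TCG Ser — synonymous.
Codon 9: GAA Glu / GAA Glu — identical.
Codon 10: GGC Gly / GGC Gly — identical.
Nonsynonymous differences: 0 → same protein.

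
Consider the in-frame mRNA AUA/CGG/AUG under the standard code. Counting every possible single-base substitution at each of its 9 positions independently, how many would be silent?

Codon 1 (AUA, Ile): 2 synonymous substitutions.
Codon 2 (CGG, Arg): 4 synonymous substitutions.
Codon 3 (AUG, Met): 0 synonymous substitutions.
Total: 2 + 4 + 0 = 6.

6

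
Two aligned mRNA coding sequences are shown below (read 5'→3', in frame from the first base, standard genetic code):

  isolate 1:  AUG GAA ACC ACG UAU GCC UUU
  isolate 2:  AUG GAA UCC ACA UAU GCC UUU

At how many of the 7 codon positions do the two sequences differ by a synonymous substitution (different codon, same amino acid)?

1

Codon 1: AUG Met / AUG Met — identical.
Codon 2: GAA Glu / GAA Glu — identical.
Codon 3: ACC Thr / UCC Ser — nonsynonymous.
Codon 4: ACG Thr / ACA Thr — synonymous.
Codon 5: UAU Tyr / UAU Tyr — identical.
Codon 6: GCC Ala / GCC Ala — identical.
Codon 7: UUU Phe / UUU Phe — identical.
Synonymous differences: 1.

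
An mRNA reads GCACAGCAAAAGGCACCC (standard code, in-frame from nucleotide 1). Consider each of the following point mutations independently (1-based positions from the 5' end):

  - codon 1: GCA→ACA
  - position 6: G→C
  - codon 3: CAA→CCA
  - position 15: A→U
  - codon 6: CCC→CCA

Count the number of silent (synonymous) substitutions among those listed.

2

Codon 1: GCA (Ala) → ACA (Thr) — missense.
Codon 2: CAG (Gln) → CAC (His) — missense.
Codon 3: CAA (Gln) → CCA (Pro) — missense.
Codon 5: GCA (Ala) → GCU (Ala) — synonymous.
Codon 6: CCC (Pro) → CCA (Pro) — synonymous.
Synonymous: 2 of 5.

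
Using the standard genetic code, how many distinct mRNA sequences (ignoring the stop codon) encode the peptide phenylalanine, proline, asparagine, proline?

64

Phe: 2 codons.
Pro: 4 codons.
Asn: 2 codons.
Pro: 4 codons.
2 × 4 × 2 × 4 = 64.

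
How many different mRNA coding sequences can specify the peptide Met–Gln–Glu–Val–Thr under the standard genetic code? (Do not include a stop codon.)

64

Met: 1 codon.
Gln: 2 codons.
Glu: 2 codons.
Val: 4 codons.
Thr: 4 codons.
1 × 2 × 2 × 4 × 4 = 64.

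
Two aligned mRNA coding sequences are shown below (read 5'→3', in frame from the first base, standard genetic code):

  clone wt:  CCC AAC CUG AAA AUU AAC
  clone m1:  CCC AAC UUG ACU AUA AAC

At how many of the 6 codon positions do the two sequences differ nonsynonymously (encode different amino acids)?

1

Codon 1: CCC Pro / CCC Pro — identical.
Codon 2: AAC Asn / AAC Asn — identical.
Codon 3: CUG Leu / UUG Leu — synonymous.
Codon 4: AAA Lys / ACU Thr — nonsynonymous.
Codon 5: AUU Ile / AUA Ile — synonymous.
Codon 6: AAC Asn / AAC Asn — identical.
Nonsynonymous differences: 1.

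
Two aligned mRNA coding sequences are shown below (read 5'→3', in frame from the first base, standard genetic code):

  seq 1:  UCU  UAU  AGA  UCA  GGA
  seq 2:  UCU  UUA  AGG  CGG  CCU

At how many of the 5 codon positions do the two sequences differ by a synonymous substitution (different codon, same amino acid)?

Codon 1: UCU Ser / UCU Ser — identical.
Codon 2: UAU Tyr / UUA Leu — nonsynonymous.
Codon 3: AGA Arg / AGG Arg — synonymous.
Codon 4: UCA Ser / CGG Arg — nonsynonymous.
Codon 5: GGA Gly / CCU Pro — nonsynonymous.
Synonymous differences: 1.

1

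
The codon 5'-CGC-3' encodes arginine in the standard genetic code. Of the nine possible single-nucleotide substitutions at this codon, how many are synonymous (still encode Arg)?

3

Position 1: none → 0 synonymous.
Position 2: none → 0 synonymous.
Position 3: CGT, CGA, CGG → 3 synonymous.
Total: 0 + 0 + 3 = 3.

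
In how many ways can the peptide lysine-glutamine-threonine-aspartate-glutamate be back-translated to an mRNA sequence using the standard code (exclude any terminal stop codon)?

64

Lys: 2 codons.
Gln: 2 codons.
Thr: 4 codons.
Asp: 2 codons.
Glu: 2 codons.
2 × 2 × 4 × 2 × 2 = 64.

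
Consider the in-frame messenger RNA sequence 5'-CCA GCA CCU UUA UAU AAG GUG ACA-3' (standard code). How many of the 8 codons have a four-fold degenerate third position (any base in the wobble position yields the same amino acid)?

5

Codon 1 CCA (Pro): third position 4-fold.
Codon 2 GCA (Ala): third position 4-fold.
Codon 3 CCU (Pro): third position 4-fold.
Codon 4 UUA (Leu): third position 2-fold.
Codon 5 UAU (Tyr): third position 2-fold.
Codon 6 AAG (Lys): third position 2-fold.
Codon 7 GUG (Val): third position 4-fold.
Codon 8 ACA (Thr): third position 4-fold.
Four-fold degenerate third positions: 5.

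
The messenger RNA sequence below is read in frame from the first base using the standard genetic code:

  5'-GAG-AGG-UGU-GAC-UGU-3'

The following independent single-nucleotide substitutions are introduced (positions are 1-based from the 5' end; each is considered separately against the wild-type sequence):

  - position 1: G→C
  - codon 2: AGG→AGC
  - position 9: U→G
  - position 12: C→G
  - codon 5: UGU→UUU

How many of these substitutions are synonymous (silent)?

0

Codon 1: GAG (Glu) → CAG (Gln) — missense.
Codon 2: AGG (Arg) → AGC (Ser) — missense.
Codon 3: UGU (Cys) → UGG (Trp) — missense.
Codon 4: GAC (Asp) → GAG (Glu) — missense.
Codon 5: UGU (Cys) → UUU (Phe) — missense.
Synonymous: 0 of 5.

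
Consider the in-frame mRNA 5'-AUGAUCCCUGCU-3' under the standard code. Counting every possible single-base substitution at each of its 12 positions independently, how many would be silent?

8

Codon 1 (AUG, Met): 0 synonymous substitutions.
Codon 2 (AUC, Ile): 2 synonymous substitutions.
Codon 3 (CCU, Pro): 3 synonymous substitutions.
Codon 4 (GCU, Ala): 3 synonymous substitutions.
Total: 0 + 2 + 3 + 3 = 8.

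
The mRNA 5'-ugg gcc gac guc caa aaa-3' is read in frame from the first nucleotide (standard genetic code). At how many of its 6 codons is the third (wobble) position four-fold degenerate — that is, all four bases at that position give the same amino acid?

Codon 1 UGG (Trp): third position 1-fold.
Codon 2 GCC (Ala): third position 4-fold.
Codon 3 GAC (Asp): third position 2-fold.
Codon 4 GUC (Val): third position 4-fold.
Codon 5 CAA (Gln): third position 2-fold.
Codon 6 AAA (Lys): third position 2-fold.
Four-fold degenerate third positions: 2.

2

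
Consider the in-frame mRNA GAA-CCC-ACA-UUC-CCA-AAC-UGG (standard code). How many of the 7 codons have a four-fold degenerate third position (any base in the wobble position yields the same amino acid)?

3

Codon 1 GAA (Glu): third position 2-fold.
Codon 2 CCC (Pro): third position 4-fold.
Codon 3 ACA (Thr): third position 4-fold.
Codon 4 UUC (Phe): third position 2-fold.
Codon 5 CCA (Pro): third position 4-fold.
Codon 6 AAC (Asn): third position 2-fold.
Codon 7 UGG (Trp): third position 1-fold.
Four-fold degenerate third positions: 3.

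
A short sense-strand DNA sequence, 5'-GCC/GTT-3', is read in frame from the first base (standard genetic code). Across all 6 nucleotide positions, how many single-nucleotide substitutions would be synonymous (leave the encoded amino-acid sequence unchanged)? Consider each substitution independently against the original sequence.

Codon 1 (GCC, Ala): 3 synonymous substitutions.
Codon 2 (GTT, Val): 3 synonymous substitutions.
Total: 3 + 3 = 6.

6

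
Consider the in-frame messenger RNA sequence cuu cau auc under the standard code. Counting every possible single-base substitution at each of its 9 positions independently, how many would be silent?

Codon 1 (CUU, Leu): 3 synonymous substitutions.
Codon 2 (CAU, His): 1 synonymous substitution.
Codon 3 (AUC, Ile): 2 synonymous substitutions.
Total: 3 + 1 + 2 = 6.

6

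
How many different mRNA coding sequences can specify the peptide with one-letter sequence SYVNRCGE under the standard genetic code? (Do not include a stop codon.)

Ser: 6 codons.
Tyr: 2 codons.
Val: 4 codons.
Asn: 2 codons.
Arg: 6 codons.
Cys: 2 codons.
Gly: 4 codons.
Glu: 2 codons.
6 × 2 × 4 × 2 × 6 × 2 × 4 × 2 = 9216.

9216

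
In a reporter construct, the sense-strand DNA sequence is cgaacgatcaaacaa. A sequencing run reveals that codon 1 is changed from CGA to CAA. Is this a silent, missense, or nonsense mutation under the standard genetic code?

Position 2 falls in codon 1: CGA → Arg.
After the substitution the codon is CAA → Gln.
Arg ≠ Gln, so this is a missense mutation.

missense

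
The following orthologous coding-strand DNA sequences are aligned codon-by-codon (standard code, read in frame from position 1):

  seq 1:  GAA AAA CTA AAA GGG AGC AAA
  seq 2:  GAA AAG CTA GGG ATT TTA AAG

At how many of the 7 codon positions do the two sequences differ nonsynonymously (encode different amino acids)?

Codon 1: GAA Glu / GAA Glu — identical.
Codon 2: AAA Lys / AAG Lys — synonymous.
Codon 3: CTA Leu / CTA Leu — identical.
Codon 4: AAA Lys / GGG Gly — nonsynonymous.
Codon 5: GGG Gly / ATT Ile — nonsynonymous.
Codon 6: AGC Ser / TTA Leu — nonsynonymous.
Codon 7: AAA Lys / AAG Lys — synonymous.
Nonsynonymous differences: 3.

3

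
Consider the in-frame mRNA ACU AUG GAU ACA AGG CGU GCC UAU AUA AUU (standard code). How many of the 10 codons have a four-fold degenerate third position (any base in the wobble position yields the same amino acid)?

4

Codon 1 ACU (Thr): third position 4-fold.
Codon 2 AUG (Met): third position 1-fold.
Codon 3 GAU (Asp): third position 2-fold.
Codon 4 ACA (Thr): third position 4-fold.
Codon 5 AGG (Arg): third position 2-fold.
Codon 6 CGU (Arg): third position 4-fold.
Codon 7 GCC (Ala): third position 4-fold.
Codon 8 UAU (Tyr): third position 2-fold.
Codon 9 AUA (Ile): third position 3-fold.
Codon 10 AUU (Ile): third position 3-fold.
Four-fold degenerate third positions: 4.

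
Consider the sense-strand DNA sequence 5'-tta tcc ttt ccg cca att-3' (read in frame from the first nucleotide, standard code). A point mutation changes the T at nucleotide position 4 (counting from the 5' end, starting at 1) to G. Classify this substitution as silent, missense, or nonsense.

missense

Position 4 falls in codon 2: TCC → Ser.
After the substitution the codon is GCC → Ala.
Ser ≠ Ala, so this is a missense mutation.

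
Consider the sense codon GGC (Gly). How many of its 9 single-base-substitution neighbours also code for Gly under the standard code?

Position 1: none → 0 synonymous.
Position 2: none → 0 synonymous.
Position 3: GGU, GGA, GGG → 3 synonymous.
Total: 0 + 0 + 3 = 3.

3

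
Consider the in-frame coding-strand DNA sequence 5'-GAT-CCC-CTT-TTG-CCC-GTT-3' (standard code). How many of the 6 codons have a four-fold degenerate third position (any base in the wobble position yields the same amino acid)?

Codon 1 GAT (Asp): third position 2-fold.
Codon 2 CCC (Pro): third position 4-fold.
Codon 3 CTT (Leu): third position 4-fold.
Codon 4 TTG (Leu): third position 2-fold.
Codon 5 CCC (Pro): third position 4-fold.
Codon 6 GTT (Val): third position 4-fold.
Four-fold degenerate third positions: 4.

4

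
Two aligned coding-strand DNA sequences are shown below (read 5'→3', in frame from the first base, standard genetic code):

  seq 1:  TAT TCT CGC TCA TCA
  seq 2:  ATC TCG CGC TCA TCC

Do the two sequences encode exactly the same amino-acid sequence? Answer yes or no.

no

Codon 1: TAT Tyr / ATC Ile — nonsynonymous.
Codon 2: TCT Ser / TCG Ser — synonymous.
Codon 3: CGC Arg / CGC Arg — identical.
Codon 4: TCA Ser / TCA Ser — identical.
Codon 5: TCA Ser / TCC Ser — synonymous.
Nonsynonymous differences: 1 → different protein.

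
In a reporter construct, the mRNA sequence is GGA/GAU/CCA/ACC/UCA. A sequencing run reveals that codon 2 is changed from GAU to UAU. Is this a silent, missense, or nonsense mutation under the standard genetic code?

Position 4 falls in codon 2: GAU → Asp.
After the substitution the codon is UAU → Tyr.
Asp ≠ Tyr, so this is a missense mutation.

missense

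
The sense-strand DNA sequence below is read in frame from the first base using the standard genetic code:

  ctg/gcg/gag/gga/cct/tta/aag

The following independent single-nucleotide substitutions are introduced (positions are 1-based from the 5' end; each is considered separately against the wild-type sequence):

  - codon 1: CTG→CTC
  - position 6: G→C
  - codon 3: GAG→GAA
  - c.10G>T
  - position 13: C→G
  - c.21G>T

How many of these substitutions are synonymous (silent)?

3

Codon 1: CTG (Leu) → CTC (Leu) — synonymous.
Codon 2: GCG (Ala) → GCC (Ala) — synonymous.
Codon 3: GAG (Glu) → GAA (Glu) — synonymous.
Codon 4: GGA (Gly) → TGA (Stop) — nonsense.
Codon 5: CCT (Pro) → GCT (Ala) — missense.
Codon 7: AAG (Lys) → AAT (Asn) — missense.
Synonymous: 3 of 6.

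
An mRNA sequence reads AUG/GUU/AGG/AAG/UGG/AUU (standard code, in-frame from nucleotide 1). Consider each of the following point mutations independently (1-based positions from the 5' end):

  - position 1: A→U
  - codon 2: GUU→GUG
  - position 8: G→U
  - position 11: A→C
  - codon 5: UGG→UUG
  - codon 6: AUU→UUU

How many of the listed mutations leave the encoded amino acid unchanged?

Codon 1: AUG (Met) → UUG (Leu) — missense.
Codon 2: GUU (Val) → GUG (Val) — synonymous.
Codon 3: AGG (Arg) → AUG (Met) — missense.
Codon 4: AAG (Lys) → ACG (Thr) — missense.
Codon 5: UGG (Trp) → UUG (Leu) — missense.
Codon 6: AUU (Ile) → UUU (Phe) — missense.
Synonymous: 1 of 6.

1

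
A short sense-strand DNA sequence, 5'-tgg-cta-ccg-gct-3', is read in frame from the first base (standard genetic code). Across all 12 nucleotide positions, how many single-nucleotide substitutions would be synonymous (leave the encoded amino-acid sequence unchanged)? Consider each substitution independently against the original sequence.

Codon 1 (TGG, Trp): 0 synonymous substitutions.
Codon 2 (CTA, Leu): 4 synonymous substitutions.
Codon 3 (CCG, Pro): 3 synonymous substitutions.
Codon 4 (GCT, Ala): 3 synonymous substitutions.
Total: 0 + 4 + 3 + 3 = 10.

10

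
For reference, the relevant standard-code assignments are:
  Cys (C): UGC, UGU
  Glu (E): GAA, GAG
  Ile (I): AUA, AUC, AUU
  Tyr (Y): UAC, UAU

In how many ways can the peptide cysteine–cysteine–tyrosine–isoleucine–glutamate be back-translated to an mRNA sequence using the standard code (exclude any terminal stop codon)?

48

Cys: 2 codons.
Cys: 2 codons.
Tyr: 2 codons.
Ile: 3 codons.
Glu: 2 codons.
2 × 2 × 2 × 3 × 2 = 48.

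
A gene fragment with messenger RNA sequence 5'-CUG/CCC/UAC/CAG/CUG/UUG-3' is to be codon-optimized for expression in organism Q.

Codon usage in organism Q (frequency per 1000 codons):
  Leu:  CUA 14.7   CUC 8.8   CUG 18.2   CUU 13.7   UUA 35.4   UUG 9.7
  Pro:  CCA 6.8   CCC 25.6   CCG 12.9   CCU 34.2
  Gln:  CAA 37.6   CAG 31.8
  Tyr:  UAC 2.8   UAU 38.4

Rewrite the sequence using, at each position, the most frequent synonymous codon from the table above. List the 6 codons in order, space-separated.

UUA CCU UAU CAA UUA UUA

Codon 1 (Leu): best is UUA at 35.4.
Codon 2 (Pro): best is CCU at 34.2.
Codon 3 (Tyr): best is UAU at 38.4.
Codon 4 (Gln): best is CAA at 37.6.
Codon 5 (Leu): best is UUA at 35.4.
Codon 6 (Leu): best is UUA at 35.4.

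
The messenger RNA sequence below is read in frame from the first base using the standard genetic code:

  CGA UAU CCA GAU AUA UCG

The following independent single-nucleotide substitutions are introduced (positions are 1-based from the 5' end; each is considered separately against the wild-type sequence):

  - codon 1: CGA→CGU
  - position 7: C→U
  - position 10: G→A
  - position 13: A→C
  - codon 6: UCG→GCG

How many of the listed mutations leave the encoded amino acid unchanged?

Codon 1: CGA (Arg) → CGU (Arg) — synonymous.
Codon 3: CCA (Pro) → UCA (Ser) — missense.
Codon 4: GAU (Asp) → AAU (Asn) — missense.
Codon 5: AUA (Ile) → CUA (Leu) — missense.
Codon 6: UCG (Ser) → GCG (Ala) — missense.
Synonymous: 1 of 5.

1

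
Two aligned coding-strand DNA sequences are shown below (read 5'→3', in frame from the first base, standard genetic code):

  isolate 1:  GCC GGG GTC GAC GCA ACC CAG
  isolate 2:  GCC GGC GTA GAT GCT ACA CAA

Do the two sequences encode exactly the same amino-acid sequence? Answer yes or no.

Codon 1: GCC Ala / GCC Ala — identical.
Codon 2: GGG Gly / GGC Gly — synonymous.
Codon 3: GTC Val / GTA Val — synonymous.
Codon 4: GAC Asp / GAT Asp — synonymous.
Codon 5: GCA Ala / GCT Ala — synonymous.
Codon 6: ACC Thr / ACA Thr — synonymous.
Codon 7: CAG Gln / CAA Gln — synonymous.
Nonsynonymous differences: 0 → same protein.

yes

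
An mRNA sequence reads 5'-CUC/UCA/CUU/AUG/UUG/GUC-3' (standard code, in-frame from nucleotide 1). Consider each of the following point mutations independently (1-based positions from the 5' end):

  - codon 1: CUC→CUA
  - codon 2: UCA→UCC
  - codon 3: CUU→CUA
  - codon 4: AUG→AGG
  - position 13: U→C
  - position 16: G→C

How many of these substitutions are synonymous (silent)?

Codon 1: CUC (Leu) → CUA (Leu) — synonymous.
Codon 2: UCA (Ser) → UCC (Ser) — synonymous.
Codon 3: CUU (Leu) → CUA (Leu) — synonymous.
Codon 4: AUG (Met) → AGG (Arg) — missense.
Codon 5: UUG (Leu) → CUG (Leu) — synonymous.
Codon 6: GUC (Val) → CUC (Leu) — missense.
Synonymous: 4 of 6.

4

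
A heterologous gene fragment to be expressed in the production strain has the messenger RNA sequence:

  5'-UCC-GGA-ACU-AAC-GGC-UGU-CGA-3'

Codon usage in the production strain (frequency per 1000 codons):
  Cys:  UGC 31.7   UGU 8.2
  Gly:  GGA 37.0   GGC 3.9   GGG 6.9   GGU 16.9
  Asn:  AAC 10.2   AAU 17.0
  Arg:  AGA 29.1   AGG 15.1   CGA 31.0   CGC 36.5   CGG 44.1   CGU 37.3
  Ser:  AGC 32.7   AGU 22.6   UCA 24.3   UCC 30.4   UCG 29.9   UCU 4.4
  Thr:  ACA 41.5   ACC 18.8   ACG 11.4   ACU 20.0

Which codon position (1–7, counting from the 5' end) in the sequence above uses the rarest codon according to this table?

5

Codon 1 UCC (Ser): 30.4 per 1000.
Codon 2 GGA (Gly): 37.0 per 1000.
Codon 3 ACU (Thr): 20.0 per 1000.
Codon 4 AAC (Asn): 10.2 per 1000.
Codon 5 GGC (Gly): 3.9 per 1000.
Codon 6 UGU (Cys): 8.2 per 1000.
Codon 7 CGA (Arg): 31.0 per 1000.
Lowest frequency is 3.9 at codon 5.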